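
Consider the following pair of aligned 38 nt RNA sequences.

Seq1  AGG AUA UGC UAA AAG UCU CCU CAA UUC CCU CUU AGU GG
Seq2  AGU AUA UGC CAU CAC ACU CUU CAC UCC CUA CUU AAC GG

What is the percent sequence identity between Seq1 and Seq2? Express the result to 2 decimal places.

Differing sites — 3:G/U; 10:U/C; 12:A/U; 13:A/C; 15:G/C; 16:U/A; 20:C/U; 24:A/C; 26:U/C; 29:C/U; 30:U/A; 35:G/A; 36:U/C.
25 of the 38 sites match, so the percent identity is 25/38 × 100 = 65.79%.

65.79%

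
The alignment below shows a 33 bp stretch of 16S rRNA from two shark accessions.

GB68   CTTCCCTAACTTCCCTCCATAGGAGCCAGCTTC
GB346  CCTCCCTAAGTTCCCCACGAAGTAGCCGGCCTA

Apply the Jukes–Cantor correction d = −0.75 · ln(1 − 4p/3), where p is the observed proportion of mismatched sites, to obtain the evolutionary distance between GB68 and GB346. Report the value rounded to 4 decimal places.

0.3882

Mismatches occur at site 2 (T→C), site 10 (C→G), site 16 (T→C), site 17 (C→A), site 19 (A→G), site 20 (T→A), site 23 (G→T), site 28 (A→G), site 31 (T→C), site 33 (C→A).
p = 10/33 = 0.303030.
d = −0.75 · ln(1 − (4/3)·0.303030) = −0.75 · ln(0.595960) = −0.75 · (-0.517582) = 0.3882.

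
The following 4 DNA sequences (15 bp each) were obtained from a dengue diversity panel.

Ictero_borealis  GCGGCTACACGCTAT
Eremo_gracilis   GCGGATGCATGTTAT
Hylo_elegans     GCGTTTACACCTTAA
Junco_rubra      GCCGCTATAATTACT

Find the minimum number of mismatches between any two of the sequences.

Pairwise Hamming distances:
  Ictero_borealis vs Eremo_gracilis: 4
  Ictero_borealis vs Hylo_elegans: 5
  Ictero_borealis vs Junco_rubra: 7
  Eremo_gracilis vs Hylo_elegans: 6
  Eremo_gracilis vs Junco_rubra: 8
  Hylo_elegans vs Junco_rubra: 9
The smallest is 4, between Ictero_borealis and Eremo_gracilis.

4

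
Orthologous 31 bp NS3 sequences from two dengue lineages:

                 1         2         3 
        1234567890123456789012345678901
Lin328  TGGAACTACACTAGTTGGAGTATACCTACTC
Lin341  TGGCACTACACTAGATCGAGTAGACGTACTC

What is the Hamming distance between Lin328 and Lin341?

The sequences differ at positions 4 (A/C), 15 (T/A), 17 (G/C), 23 (T/G), 26 (C/G).
That gives 5 mismatches out of 31 aligned sites, so the Hamming distance is 5.

5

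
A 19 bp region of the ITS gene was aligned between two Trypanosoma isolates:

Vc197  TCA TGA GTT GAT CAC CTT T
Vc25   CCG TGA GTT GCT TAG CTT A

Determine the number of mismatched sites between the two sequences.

Mismatches occur at site 1 (T/C), site 3 (A/G), site 11 (A/C), site 13 (C/T), site 15 (C/G), site 19 (T/A).
That gives 6 mismatches out of 19 aligned sites, so the Hamming distance is 6.

6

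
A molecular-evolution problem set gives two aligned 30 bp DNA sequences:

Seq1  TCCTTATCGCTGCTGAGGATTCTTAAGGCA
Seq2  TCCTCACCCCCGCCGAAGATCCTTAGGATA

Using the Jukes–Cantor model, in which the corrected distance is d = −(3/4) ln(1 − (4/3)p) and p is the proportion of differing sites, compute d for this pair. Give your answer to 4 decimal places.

0.4408

The sequences differ at positions 5 (T/C), 7 (T/C), 9 (G/C), 11 (T/C), 14 (T/C), 17 (G/A), 21 (T/C), 26 (A/G), 28 (G/A), 29 (C/T).
p = 10/30 = 0.333333.
d = −0.75 · ln(1 − (4/3)·0.333333) = −0.75 · ln(0.555556) = −0.75 · (-0.587786) = 0.4408.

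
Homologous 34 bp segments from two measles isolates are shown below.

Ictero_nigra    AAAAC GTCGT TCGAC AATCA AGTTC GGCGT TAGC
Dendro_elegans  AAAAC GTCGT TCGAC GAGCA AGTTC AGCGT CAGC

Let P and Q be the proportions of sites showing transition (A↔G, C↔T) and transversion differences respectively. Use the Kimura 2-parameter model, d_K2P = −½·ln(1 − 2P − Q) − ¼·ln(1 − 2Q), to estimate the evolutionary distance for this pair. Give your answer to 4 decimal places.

Differing sites — 16:A/G (Ti); 18:T/G (Tv); 26:G/A (Ti); 31:T/C (Ti).
Of the 4 differences, 3 transitions and 1 transversion over 34 sites: P = 3/34 = 0.088235, Q = 1/34 = 0.029412.
d = −0.5·ln(0.794118) − 0.25·ln(0.941176) = −0.5·(-0.230523) − 0.25·(-0.060625) = 0.1304.

0.1304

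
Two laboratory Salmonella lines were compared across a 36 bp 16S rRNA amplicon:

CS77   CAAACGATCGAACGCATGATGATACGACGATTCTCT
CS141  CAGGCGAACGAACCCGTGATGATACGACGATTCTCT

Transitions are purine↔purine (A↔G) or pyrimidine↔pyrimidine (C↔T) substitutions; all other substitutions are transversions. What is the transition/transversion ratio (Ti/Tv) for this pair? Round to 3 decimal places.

Differing sites — 3:A/G (Ti); 4:A/G (Ti); 8:T/A (Tv); 14:G/C (Tv); 16:A/G (Ti).
Of the 5 differences, 3 transitions and 2 transversions, so Ti/Tv = 3/2 = 1.500.

1.500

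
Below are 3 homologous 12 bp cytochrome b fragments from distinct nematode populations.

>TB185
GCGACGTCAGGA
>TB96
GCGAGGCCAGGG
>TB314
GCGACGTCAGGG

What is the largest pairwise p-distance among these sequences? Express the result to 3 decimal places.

Pairwise Hamming distances:
  TB185 vs TB96: 3
  TB185 vs TB314: 1
  TB96 vs TB314: 2
The largest is 3 mismatches, between TB185 and TB96; p = 3/12 = 0.250.

0.250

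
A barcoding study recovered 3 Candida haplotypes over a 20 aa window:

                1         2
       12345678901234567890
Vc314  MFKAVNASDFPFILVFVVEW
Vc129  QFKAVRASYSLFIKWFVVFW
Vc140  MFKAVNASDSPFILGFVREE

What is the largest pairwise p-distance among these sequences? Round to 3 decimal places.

0.450

Pairwise Hamming distances:
  Vc314 vs Vc129: 8
  Vc314 vs Vc140: 4
  Vc129 vs Vc140: 9
The largest is 9 mismatches, between Vc129 and Vc140; p = 9/20 = 0.450.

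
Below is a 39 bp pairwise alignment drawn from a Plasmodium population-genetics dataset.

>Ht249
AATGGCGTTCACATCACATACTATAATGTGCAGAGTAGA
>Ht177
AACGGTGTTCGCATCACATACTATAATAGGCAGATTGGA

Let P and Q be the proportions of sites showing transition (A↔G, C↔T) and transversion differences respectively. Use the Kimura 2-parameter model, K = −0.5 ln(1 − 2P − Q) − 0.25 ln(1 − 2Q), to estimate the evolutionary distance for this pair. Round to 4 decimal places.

Mismatches occur at site 3 (T/C, transition), site 6 (C/T, transition), site 11 (A/G, transition), site 28 (G/A, transition), site 29 (T/G, transversion), site 35 (G/T, transversion), site 37 (A/G, transition).
Of the 7 differences, 5 transitions and 2 transversions over 39 sites: P = 5/39 = 0.128205, Q = 2/39 = 0.051282.
d = −0.5·ln(0.692308) − 0.25·ln(0.897436) = −0.5·(-0.367724) − 0.25·(-0.108213) = 0.2109.

0.2109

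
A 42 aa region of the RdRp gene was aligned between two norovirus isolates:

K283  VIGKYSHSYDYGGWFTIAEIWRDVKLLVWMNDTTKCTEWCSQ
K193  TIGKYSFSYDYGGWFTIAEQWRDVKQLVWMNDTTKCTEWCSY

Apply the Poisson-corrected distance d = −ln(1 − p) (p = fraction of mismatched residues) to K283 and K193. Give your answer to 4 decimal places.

Differing sites — 1:V/T; 7:H/F; 20:I/Q; 26:L/Q; 42:Q/Y.
p = 5/42 = 0.119048.
d = −ln(1 − 0.119048) = −ln(0.880952) = 0.1268.

0.1268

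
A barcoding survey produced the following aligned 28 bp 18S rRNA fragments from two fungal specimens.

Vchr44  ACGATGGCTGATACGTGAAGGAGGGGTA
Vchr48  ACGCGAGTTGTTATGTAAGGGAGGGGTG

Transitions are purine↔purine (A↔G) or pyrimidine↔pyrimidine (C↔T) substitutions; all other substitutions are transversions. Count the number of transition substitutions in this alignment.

6

The sequences differ at positions 4 (A/C, transversion), 5 (T/G, transversion), 6 (G/A, transition), 8 (C/T, transition), 11 (A/T, transversion), 14 (C/T, transition), 17 (G/A, transition), 19 (A/G, transition), 28 (A/G, transition).
Of the 9 differences, 6 transitions and 3 transversions, so the answer is 6.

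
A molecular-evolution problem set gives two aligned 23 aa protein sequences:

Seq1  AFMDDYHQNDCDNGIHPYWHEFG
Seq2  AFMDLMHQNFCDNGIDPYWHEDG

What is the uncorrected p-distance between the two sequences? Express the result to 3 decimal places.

Differing sites — 5:D/L; 6:Y/M; 10:D/F; 16:H/D; 22:F/D.
There are 5 differences over 23 sites, so p = 5/23 = 0.217.

0.217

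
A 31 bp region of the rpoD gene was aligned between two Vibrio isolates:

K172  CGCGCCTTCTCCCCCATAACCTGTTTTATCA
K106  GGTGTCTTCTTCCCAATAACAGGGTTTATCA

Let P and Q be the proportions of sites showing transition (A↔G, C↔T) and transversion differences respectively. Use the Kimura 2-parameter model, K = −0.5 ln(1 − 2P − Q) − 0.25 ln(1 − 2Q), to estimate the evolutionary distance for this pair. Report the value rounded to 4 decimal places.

0.3165

Differing sites — 1:C/G (Tv); 3:C/T (Ti); 5:C/T (Ti); 11:C/T (Ti); 15:C/A (Tv); 21:C/A (Tv); 22:T/G (Tv); 24:T/G (Tv).
Of the 8 differences, 3 transitions and 5 transversions over 31 sites: P = 3/31 = 0.096774, Q = 5/31 = 0.161290.
d = −0.5·ln(0.645162) − 0.25·ln(0.677420) = −0.5·(-0.438254) − 0.25·(-0.389464) = 0.3165.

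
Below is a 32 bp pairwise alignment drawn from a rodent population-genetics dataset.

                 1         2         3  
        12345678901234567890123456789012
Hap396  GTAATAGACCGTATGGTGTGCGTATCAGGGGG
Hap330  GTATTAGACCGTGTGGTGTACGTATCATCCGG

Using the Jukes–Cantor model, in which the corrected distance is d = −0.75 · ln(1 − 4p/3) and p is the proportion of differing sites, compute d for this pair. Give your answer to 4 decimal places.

Mismatches occur at site 4 (A/T), site 13 (A/G), site 20 (G/A), site 28 (G/T), site 29 (G/C), site 30 (G/C).
p = 6/32 = 0.187500.
d = −0.75 · ln(1 − (4/3)·0.187500) = −0.75 · ln(0.750000) = −0.75 · (-0.287682) = 0.2158.

0.2158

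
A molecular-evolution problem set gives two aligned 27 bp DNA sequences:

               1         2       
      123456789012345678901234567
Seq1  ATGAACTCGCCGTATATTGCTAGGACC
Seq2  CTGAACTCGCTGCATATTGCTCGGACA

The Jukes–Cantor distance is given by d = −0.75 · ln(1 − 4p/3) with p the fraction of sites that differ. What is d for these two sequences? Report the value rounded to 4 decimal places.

Mismatches occur at site 1 (A↔C), site 11 (C↔T), site 13 (T↔C), site 22 (A↔C), site 27 (C↔A).
p = 5/27 = 0.185185.
d = −0.75 · ln(1 − (4/3)·0.185185) = −0.75 · ln(0.753087) = −0.75 · (-0.283575) = 0.2127.

0.2127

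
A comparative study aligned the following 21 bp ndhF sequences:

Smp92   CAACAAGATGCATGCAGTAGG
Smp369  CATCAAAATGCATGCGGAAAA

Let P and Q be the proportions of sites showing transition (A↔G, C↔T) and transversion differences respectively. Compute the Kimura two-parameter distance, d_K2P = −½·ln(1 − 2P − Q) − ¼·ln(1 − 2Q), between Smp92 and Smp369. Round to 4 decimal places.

Differing sites — 3:A/T (Tv); 7:G/A (Ti); 16:A/G (Ti); 18:T/A (Tv); 20:G/A (Ti); 21:G/A (Ti).
Of the 6 differences, 4 transitions and 2 transversions over 21 sites: P = 4/21 = 0.190476, Q = 2/21 = 0.095238.
d = −0.5·ln(0.523810) − 0.25·ln(0.809524) = −0.5·(-0.646626) − 0.25·(-0.211309) = 0.3761.

0.3761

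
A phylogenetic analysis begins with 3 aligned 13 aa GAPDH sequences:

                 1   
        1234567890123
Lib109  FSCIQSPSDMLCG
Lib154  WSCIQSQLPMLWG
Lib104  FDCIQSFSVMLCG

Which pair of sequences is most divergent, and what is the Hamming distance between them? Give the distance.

6

Pairwise Hamming distances:
  Lib109 vs Lib154: 5
  Lib109 vs Lib104: 3
  Lib154 vs Lib104: 6
The largest is 6, between Lib154 and Lib104.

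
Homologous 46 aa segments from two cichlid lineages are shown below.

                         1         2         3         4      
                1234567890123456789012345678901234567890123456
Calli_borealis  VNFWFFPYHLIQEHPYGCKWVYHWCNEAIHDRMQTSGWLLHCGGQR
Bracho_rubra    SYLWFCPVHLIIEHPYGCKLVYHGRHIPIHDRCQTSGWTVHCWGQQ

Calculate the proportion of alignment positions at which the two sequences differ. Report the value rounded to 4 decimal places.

Mismatches occur at site 1 (V/S), site 2 (N/Y), site 3 (F/L), site 6 (F/C), site 8 (Y/V), site 12 (Q/I), site 20 (W/L), site 24 (W/G), site 25 (C/R), site 26 (N/H), site 27 (E/I), site 28 (A/P), site 33 (M/C), site 39 (L/T), site 40 (L/V), site 43 (G/W), site 46 (R/Q).
There are 17 differences over 46 sites, so p = 17/46 = 0.3696.

0.3696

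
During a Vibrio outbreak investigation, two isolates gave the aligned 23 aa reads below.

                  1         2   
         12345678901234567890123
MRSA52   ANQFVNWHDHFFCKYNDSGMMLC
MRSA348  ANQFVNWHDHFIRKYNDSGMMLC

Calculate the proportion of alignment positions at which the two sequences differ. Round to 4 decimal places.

The sequences differ at positions 12 (F/I), 13 (C/R).
There are 2 differences over 23 sites, so p = 2/23 = 0.0870.

0.0870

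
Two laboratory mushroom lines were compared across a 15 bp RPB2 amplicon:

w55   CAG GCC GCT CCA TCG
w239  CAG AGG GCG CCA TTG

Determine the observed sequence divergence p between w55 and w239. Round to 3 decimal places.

0.333

The sequences differ at positions 4 (G/A), 5 (C/G), 6 (C/G), 9 (T/G), 14 (C/T).
There are 5 differences over 15 sites, so p = 5/15 = 0.333.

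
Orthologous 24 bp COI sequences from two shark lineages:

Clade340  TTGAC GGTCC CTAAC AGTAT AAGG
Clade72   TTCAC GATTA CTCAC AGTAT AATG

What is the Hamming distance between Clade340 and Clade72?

Differing sites — 3:G/C; 7:G/A; 9:C/T; 10:C/A; 13:A/C; 23:G/T.
That gives 6 mismatches out of 24 aligned sites, so the Hamming distance is 6.

6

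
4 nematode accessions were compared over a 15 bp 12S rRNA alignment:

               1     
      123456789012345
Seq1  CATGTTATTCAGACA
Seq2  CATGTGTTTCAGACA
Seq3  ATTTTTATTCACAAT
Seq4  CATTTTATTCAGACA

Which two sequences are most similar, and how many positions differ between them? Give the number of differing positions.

Pairwise Hamming distances:
  Seq1 vs Seq2: 2
  Seq1 vs Seq3: 6
  Seq1 vs Seq4: 1
  Seq2 vs Seq3: 8
  Seq2 vs Seq4: 3
  Seq3 vs Seq4: 5
The smallest is 1, between Seq1 and Seq4.

1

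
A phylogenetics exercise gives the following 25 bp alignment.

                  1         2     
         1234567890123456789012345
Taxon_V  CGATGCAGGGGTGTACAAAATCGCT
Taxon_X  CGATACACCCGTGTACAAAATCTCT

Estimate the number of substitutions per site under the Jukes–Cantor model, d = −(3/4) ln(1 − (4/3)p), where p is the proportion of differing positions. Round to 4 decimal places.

0.2326

The sequences differ at positions 5 (G/A), 8 (G/C), 9 (G/C), 10 (G/C), 23 (G/T).
p = 5/25 = 0.200000.
d = −0.75 · ln(1 − (4/3)·0.200000) = −0.75 · ln(0.733333) = −0.75 · (-0.310155) = 0.2326.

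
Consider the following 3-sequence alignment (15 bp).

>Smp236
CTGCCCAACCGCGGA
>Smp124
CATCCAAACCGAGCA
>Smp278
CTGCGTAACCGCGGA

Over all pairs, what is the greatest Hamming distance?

6

Pairwise Hamming distances:
  Smp236 vs Smp124: 5
  Smp236 vs Smp278: 2
  Smp124 vs Smp278: 6
The largest is 6, between Smp124 and Smp278.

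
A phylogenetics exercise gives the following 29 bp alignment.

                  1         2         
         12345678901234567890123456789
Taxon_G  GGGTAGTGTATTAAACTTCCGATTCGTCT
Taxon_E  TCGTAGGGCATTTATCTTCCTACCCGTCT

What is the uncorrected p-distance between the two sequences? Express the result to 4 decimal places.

0.3103

The sequences differ at positions 1 (G/T), 2 (G/C), 7 (T/G), 9 (T/C), 13 (A/T), 15 (A/T), 21 (G/T), 23 (T/C), 24 (T/C).
There are 9 differences over 29 sites, so p = 9/29 = 0.3103.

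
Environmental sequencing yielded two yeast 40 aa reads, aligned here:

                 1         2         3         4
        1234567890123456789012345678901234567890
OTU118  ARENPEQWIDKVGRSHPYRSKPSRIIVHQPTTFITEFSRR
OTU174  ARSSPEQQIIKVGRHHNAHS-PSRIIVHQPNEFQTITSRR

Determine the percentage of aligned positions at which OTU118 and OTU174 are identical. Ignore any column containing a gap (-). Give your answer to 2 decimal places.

Excluding the 1 gap column leaves 39 comparable sites.
The sequences differ at positions 3 (E/S), 4 (N/S), 8 (W/Q), 10 (D/I), 15 (S/H), 17 (P/N), 18 (Y/A), 19 (R/H), 31 (T/N), 32 (T/E), 34 (I/Q), 36 (E/I), 37 (F/T).
26 of the 39 comparable sites match, so the percent identity is 26/39 × 100 = 66.67%.

66.67%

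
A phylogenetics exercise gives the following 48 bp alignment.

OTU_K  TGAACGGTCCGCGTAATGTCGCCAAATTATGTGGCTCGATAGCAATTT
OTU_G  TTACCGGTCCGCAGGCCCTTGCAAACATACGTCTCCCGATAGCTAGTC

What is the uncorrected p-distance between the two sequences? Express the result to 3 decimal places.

0.396

Differing sites — 2:G/T; 4:A/C; 13:G/A; 14:T/G; 15:A/G; 16:A/C; 17:T/C; 18:G/C; 20:C/T; 23:C/A; 26:A/C; 27:T/A; 30:T/C; 33:G/C; 34:G/T; 36:T/C; 44:A/T; 46:T/G; 48:T/C.
There are 19 differences over 48 sites, so p = 19/48 = 0.396.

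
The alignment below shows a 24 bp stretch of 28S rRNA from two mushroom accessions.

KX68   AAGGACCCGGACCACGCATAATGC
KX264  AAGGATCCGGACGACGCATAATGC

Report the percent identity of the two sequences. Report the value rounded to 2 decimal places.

The sequences differ at positions 6 (C/T), 13 (C/G).
22 of the 24 sites match, so the percent identity is 22/24 × 100 = 91.67%.

91.67%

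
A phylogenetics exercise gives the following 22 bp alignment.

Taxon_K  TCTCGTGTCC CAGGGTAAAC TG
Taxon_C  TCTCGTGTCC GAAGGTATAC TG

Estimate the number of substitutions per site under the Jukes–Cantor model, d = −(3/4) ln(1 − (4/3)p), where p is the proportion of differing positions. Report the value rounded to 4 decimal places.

0.1505

Differing sites — 11:C/G; 13:G/A; 18:A/T.
p = 3/22 = 0.136364.
d = −0.75 · ln(1 − (4/3)·0.136364) = −0.75 · ln(0.818181) = −0.75 · (-0.200672) = 0.1505.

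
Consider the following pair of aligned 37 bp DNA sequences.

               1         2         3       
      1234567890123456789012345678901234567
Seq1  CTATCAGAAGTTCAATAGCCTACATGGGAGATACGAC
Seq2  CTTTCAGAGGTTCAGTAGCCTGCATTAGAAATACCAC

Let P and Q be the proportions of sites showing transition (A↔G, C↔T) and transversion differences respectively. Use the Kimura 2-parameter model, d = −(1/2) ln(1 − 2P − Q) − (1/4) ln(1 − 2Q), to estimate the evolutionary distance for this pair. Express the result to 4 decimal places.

Differing sites — 3:A/T (Tv); 9:A/G (Ti); 15:A/G (Ti); 22:A/G (Ti); 26:G/T (Tv); 27:G/A (Ti); 30:G/A (Ti); 35:G/C (Tv).
Of the 8 differences, 5 transitions and 3 transversions over 37 sites: P = 5/37 = 0.135135, Q = 3/37 = 0.081081.
d = −0.5·ln(0.648649) − 0.25·ln(0.837838) = −0.5·(-0.432864) − 0.25·(-0.176931) = 0.2607.

0.2607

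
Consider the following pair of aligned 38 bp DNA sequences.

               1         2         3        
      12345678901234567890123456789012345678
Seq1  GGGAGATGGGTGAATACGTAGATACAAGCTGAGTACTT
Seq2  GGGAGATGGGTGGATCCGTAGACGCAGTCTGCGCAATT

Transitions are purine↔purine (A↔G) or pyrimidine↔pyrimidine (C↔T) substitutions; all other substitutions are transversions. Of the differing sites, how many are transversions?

4

Mismatches occur at site 13 (A↔G, transition), site 16 (A↔C, transversion), site 23 (T↔C, transition), site 24 (A↔G, transition), site 27 (A↔G, transition), site 28 (G↔T, transversion), site 32 (A↔C, transversion), site 34 (T↔C, transition), site 36 (C↔A, transversion).
Of the 9 differences, 5 transitions and 4 transversions, so the answer is 4.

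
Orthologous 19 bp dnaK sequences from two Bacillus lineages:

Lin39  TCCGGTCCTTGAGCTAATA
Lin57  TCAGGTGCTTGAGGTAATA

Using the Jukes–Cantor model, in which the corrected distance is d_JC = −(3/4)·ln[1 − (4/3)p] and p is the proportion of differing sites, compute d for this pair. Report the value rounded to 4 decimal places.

0.1773

Differing sites — 3:C/A; 7:C/G; 14:C/G.
p = 3/19 = 0.157895.
d = −0.75 · ln(1 − (4/3)·0.157895) = −0.75 · ln(0.789473) = −0.75 · (-0.236390) = 0.1773.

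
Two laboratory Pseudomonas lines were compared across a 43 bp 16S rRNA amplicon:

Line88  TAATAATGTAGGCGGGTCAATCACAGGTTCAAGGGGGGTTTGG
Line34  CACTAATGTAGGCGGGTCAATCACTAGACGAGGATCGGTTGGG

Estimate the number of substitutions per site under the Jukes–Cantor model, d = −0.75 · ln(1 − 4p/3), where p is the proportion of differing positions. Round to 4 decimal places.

The sequences differ at positions 1 (T/C), 3 (A/C), 25 (A/T), 26 (G/A), 28 (T/A), 29 (T/C), 30 (C/G), 32 (A/G), 34 (G/A), 35 (G/T), 36 (G/C), 41 (T/G).
p = 12/43 = 0.279070.
d = −0.75 · ln(1 − (4/3)·0.279070) = −0.75 · ln(0.627907) = −0.75 · (-0.465363) = 0.3490.

0.3490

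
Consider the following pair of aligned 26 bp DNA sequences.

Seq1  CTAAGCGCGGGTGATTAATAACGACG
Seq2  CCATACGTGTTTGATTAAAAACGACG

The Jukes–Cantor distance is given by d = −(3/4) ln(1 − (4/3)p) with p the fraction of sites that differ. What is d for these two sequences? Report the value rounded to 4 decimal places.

Differing sites — 2:T/C; 4:A/T; 5:G/A; 8:C/T; 10:G/T; 11:G/T; 19:T/A.
p = 7/26 = 0.269231.
d = −0.75 · ln(1 − (4/3)·0.269231) = −0.75 · ln(0.641025) = −0.75 · (-0.444687) = 0.3335.

0.3335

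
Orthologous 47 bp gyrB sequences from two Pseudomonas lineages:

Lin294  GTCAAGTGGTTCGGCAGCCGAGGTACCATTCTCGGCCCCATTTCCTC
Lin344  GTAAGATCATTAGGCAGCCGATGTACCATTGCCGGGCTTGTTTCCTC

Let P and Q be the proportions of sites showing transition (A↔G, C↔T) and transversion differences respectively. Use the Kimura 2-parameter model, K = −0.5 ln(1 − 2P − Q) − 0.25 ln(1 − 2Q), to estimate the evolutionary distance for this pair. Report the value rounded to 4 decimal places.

0.3509

The sequences differ at positions 3 (C/A, transversion), 5 (A/G, transition), 6 (G/A, transition), 8 (G/C, transversion), 9 (G/A, transition), 12 (C/A, transversion), 22 (G/T, transversion), 31 (C/G, transversion), 32 (T/C, transition), 36 (C/G, transversion), 38 (C/T, transition), 39 (C/T, transition), 40 (A/G, transition).
Of the 13 differences, 7 transitions and 6 transversions over 47 sites: P = 7/47 = 0.148936, Q = 6/47 = 0.127660.
d = −0.5·ln(0.574468) − 0.25·ln(0.744680) = −0.5·(-0.554311) − 0.25·(-0.294801) = 0.3509.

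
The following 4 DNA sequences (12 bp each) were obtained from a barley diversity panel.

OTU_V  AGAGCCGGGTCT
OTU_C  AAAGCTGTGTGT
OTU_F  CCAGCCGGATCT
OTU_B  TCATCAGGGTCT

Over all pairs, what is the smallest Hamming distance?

3

Pairwise Hamming distances:
  OTU_V vs OTU_C: 4
  OTU_V vs OTU_F: 3
  OTU_V vs OTU_B: 4
  OTU_C vs OTU_F: 6
  OTU_C vs OTU_B: 6
  OTU_F vs OTU_B: 4
The smallest is 3, between OTU_V and OTU_F.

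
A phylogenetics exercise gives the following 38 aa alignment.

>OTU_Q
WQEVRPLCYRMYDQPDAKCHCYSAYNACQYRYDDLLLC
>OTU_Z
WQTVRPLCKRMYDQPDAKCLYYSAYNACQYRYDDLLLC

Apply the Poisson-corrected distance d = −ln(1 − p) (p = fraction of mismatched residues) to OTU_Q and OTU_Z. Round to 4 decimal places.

The sequences differ at positions 3 (E/T), 9 (Y/K), 20 (H/L), 21 (C/Y).
p = 4/38 = 0.105263.
d = −ln(1 − 0.105263) = −ln(0.894737) = 0.1112.

0.1112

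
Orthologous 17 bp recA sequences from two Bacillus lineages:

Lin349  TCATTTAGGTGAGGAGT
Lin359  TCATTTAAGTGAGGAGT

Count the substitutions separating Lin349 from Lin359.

1

A single mismatch occurs at site 8 (G/A).
That gives 1 mismatch out of 17 aligned sites, so the Hamming distance is 1.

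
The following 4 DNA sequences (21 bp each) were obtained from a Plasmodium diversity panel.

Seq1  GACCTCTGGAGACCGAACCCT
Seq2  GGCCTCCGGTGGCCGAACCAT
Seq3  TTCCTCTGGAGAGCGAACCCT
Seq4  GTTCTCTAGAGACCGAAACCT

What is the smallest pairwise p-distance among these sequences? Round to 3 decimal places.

0.143

Pairwise Hamming distances:
  Seq1 vs Seq2: 5
  Seq1 vs Seq3: 3
  Seq1 vs Seq4: 4
  Seq2 vs Seq3: 7
  Seq2 vs Seq4: 8
  Seq3 vs Seq4: 5
The smallest is 3 mismatches, between Seq1 and Seq3; p = 3/21 = 0.143.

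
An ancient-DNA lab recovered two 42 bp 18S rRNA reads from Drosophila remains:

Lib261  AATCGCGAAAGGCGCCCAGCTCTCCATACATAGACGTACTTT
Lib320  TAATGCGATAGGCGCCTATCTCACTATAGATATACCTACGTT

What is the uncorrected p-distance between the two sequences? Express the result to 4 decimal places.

The sequences differ at positions 1 (A/T), 3 (T/A), 4 (C/T), 9 (A/T), 17 (C/T), 19 (G/T), 23 (T/A), 25 (C/T), 29 (C/G), 33 (G/T), 36 (G/C), 40 (T/G).
There are 12 differences over 42 sites, so p = 12/42 = 0.2857.

0.2857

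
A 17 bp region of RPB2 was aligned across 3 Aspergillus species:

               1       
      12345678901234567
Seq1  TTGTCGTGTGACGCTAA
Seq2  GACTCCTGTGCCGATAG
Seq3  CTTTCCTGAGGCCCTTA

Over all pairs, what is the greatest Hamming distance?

9

Pairwise Hamming distances:
  Seq1 vs Seq2: 7
  Seq1 vs Seq3: 7
  Seq2 vs Seq3: 9
The largest is 9, between Seq2 and Seq3.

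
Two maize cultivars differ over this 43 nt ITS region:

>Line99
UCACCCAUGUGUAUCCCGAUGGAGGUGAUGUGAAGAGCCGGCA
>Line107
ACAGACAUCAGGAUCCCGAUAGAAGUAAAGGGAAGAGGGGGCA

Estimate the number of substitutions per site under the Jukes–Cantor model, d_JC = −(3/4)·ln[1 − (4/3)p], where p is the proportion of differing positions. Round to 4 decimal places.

0.3870

Mismatches occur at site 1 (U↔A), site 4 (C↔G), site 5 (C↔A), site 9 (G↔C), site 10 (U↔A), site 12 (U↔G), site 21 (G↔A), site 24 (G↔A), site 27 (G↔A), site 29 (U↔A), site 31 (U↔G), site 38 (C↔G), site 39 (C↔G).
p = 13/43 = 0.302326.
d = −0.75 · ln(1 − (4/3)·0.302326) = −0.75 · ln(0.596899) = −0.75 · (-0.516007) = 0.3870.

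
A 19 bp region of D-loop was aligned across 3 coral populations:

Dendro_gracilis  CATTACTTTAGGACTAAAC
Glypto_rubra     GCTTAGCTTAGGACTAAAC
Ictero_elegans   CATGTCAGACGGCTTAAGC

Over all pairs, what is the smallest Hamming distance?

Pairwise Hamming distances:
  Dendro_gracilis vs Glypto_rubra: 4
  Dendro_gracilis vs Ictero_elegans: 9
  Glypto_rubra vs Ictero_elegans: 12
The smallest is 4, between Dendro_gracilis and Glypto_rubra.

4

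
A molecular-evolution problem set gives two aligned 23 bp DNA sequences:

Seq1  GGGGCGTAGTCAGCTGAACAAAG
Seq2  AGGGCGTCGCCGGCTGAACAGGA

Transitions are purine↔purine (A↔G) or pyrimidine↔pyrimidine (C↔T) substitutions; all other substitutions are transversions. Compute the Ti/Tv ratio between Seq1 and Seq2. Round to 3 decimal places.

The sequences differ at positions 1 (G/A, transition), 8 (A/C, transversion), 10 (T/C, transition), 12 (A/G, transition), 21 (A/G, transition), 22 (A/G, transition), 23 (G/A, transition).
Of the 7 differences, 6 transitions and 1 transversion, so Ti/Tv = 6/1 = 6.000.

6.000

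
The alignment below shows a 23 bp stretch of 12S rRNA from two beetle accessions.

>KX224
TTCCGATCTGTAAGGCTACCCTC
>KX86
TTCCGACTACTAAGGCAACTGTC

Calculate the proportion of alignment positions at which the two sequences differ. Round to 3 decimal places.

0.304

Differing sites — 7:T/C; 8:C/T; 9:T/A; 10:G/C; 17:T/A; 20:C/T; 21:C/G.
There are 7 differences over 23 sites, so p = 7/23 = 0.304.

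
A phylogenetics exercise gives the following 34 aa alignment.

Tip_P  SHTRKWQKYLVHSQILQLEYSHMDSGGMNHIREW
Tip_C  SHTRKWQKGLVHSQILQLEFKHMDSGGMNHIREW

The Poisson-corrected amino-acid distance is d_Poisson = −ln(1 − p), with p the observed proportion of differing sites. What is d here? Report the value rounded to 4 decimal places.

Mismatches occur at site 9 (Y↔G), site 20 (Y↔F), site 21 (S↔K).
p = 3/34 = 0.088235.
d = −ln(1 − 0.088235) = −ln(0.911765) = 0.0924.

0.0924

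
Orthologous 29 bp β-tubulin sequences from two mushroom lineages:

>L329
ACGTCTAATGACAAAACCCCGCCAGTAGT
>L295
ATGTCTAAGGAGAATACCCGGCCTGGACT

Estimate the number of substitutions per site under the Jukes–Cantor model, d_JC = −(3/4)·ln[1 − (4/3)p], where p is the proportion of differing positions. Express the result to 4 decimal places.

Differing sites — 2:C/T; 9:T/G; 12:C/G; 15:A/T; 20:C/G; 24:A/T; 26:T/G; 28:G/C.
p = 8/29 = 0.275862.
d = −0.75 · ln(1 − (4/3)·0.275862) = −0.75 · ln(0.632184) = −0.75 · (-0.458575) = 0.3439.

0.3439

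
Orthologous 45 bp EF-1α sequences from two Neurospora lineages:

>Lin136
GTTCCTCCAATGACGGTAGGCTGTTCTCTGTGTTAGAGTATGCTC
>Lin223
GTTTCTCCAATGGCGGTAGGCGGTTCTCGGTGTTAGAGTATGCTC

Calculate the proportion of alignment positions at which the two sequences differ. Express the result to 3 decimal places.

0.089

Mismatches occur at site 4 (C/T), site 13 (A/G), site 22 (T/G), site 29 (T/G).
There are 4 differences over 45 sites, so p = 4/45 = 0.089.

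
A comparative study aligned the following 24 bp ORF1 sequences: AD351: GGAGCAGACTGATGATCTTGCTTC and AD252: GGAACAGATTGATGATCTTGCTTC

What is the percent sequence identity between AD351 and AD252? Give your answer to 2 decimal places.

Mismatches occur at site 4 (G/A), site 9 (C/T).
22 of the 24 sites match, so the percent identity is 22/24 × 100 = 91.67%.

91.67%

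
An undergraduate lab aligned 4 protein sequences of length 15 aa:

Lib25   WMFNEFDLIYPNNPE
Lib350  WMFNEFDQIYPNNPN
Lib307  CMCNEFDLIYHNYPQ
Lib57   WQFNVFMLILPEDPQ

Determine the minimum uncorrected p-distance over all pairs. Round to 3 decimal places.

Pairwise Hamming distances:
  Lib25 vs Lib350: 2
  Lib25 vs Lib307: 5
  Lib25 vs Lib57: 7
  Lib350 vs Lib307: 6
  Lib350 vs Lib57: 8
  Lib307 vs Lib57: 9
The smallest is 2 mismatches, between Lib25 and Lib350; p = 2/15 = 0.133.

0.133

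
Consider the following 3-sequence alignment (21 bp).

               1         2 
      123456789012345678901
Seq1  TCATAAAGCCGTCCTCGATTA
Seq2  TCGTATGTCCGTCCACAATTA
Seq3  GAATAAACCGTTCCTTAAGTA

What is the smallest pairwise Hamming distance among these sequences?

Pairwise Hamming distances:
  Seq1 vs Seq2: 6
  Seq1 vs Seq3: 8
  Seq2 vs Seq3: 11
The smallest is 6, between Seq1 and Seq2.

6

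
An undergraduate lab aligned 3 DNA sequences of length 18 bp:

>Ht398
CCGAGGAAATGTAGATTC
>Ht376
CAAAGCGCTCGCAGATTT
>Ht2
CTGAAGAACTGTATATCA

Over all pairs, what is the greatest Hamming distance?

12

Pairwise Hamming distances:
  Ht398 vs Ht376: 9
  Ht398 vs Ht2: 6
  Ht376 vs Ht2: 12
The largest is 12, between Ht376 and Ht2.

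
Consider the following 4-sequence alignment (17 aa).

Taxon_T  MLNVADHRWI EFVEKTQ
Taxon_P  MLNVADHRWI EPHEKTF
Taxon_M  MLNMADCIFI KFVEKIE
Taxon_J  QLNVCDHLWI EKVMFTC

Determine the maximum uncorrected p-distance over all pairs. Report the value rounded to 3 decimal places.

Pairwise Hamming distances:
  Taxon_T vs Taxon_P: 3
  Taxon_T vs Taxon_M: 7
  Taxon_T vs Taxon_J: 7
  Taxon_P vs Taxon_M: 9
  Taxon_P vs Taxon_J: 8
  Taxon_M vs Taxon_J: 12
The largest is 12 mismatches, between Taxon_M and Taxon_J; p = 12/17 = 0.706.

0.706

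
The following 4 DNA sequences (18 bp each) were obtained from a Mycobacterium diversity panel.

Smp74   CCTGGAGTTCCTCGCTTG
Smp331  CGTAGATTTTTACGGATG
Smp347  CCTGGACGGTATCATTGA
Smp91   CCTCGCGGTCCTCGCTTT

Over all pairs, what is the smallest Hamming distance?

Pairwise Hamming distances:
  Smp74 vs Smp331: 8
  Smp74 vs Smp347: 9
  Smp74 vs Smp91: 4
  Smp331 vs Smp347: 12
  Smp331 vs Smp91: 11
  Smp347 vs Smp91: 10
The smallest is 4, between Smp74 and Smp91.

4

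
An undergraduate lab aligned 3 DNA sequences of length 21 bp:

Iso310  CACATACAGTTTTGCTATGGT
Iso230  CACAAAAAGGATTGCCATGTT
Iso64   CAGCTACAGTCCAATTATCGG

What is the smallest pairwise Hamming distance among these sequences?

Pairwise Hamming distances:
  Iso310 vs Iso230: 6
  Iso310 vs Iso64: 9
  Iso230 vs Iso64: 14
The smallest is 6, between Iso310 and Iso230.

6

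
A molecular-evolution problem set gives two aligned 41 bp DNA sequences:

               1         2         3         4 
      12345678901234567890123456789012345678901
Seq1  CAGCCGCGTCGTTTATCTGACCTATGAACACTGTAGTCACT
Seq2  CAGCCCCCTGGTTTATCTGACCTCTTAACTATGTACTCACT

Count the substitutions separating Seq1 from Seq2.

8

Differing sites — 6:G/C; 8:G/C; 10:C/G; 24:A/C; 26:G/T; 30:A/T; 31:C/A; 36:G/C.
That gives 8 mismatches out of 41 aligned sites, so the Hamming distance is 8.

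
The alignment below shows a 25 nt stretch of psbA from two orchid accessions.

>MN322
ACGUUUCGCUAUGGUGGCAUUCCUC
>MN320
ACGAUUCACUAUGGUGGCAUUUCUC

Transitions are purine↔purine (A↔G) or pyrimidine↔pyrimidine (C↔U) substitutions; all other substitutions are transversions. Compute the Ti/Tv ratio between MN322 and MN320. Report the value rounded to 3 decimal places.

Differing sites — 4:U/A (Tv); 8:G/A (Ti); 22:C/U (Ti).
Of the 3 differences, 2 transitions and 1 transversion, so Ti/Tv = 2/1 = 2.000.

2.000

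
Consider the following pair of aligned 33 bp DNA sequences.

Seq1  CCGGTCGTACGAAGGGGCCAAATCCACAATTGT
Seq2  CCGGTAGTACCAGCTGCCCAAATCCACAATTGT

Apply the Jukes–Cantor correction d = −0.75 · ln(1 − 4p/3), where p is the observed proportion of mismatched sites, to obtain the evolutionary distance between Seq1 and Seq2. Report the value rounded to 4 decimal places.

The sequences differ at positions 6 (C/A), 11 (G/C), 13 (A/G), 14 (G/C), 15 (G/T), 17 (G/C).
p = 6/33 = 0.181818.
d = −0.75 · ln(1 − (4/3)·0.181818) = −0.75 · ln(0.757576) = −0.75 · (-0.277631) = 0.2082.

0.2082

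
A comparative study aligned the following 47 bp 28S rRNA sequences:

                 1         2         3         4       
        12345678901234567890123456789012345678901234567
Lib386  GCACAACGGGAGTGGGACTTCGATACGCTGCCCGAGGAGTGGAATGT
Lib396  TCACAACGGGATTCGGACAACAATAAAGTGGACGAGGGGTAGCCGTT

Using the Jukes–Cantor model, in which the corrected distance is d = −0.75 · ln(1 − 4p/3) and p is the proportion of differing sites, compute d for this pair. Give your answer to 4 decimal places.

0.4937

Differing sites — 1:G/T; 12:G/T; 14:G/C; 19:T/A; 20:T/A; 22:G/A; 26:C/A; 27:G/A; 28:C/G; 31:C/G; 32:C/A; 38:A/G; 41:G/A; 43:A/C; 44:A/C; 45:T/G; 46:G/T.
p = 17/47 = 0.361702.
d = −0.75 · ln(1 − (4/3)·0.361702) = −0.75 · ln(0.517731) = −0.75 · (-0.658299) = 0.4937.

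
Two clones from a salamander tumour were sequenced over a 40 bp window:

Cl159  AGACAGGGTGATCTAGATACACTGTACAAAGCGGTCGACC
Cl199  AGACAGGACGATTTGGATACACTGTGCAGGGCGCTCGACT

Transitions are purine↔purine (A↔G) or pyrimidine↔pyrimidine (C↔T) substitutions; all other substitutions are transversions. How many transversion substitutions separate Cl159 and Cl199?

The sequences differ at positions 8 (G/A, transition), 9 (T/C, transition), 13 (C/T, transition), 15 (A/G, transition), 26 (A/G, transition), 29 (A/G, transition), 30 (A/G, transition), 34 (G/C, transversion), 40 (C/T, transition).
Of the 9 differences, 8 transitions and 1 transversion, so the answer is 1.

1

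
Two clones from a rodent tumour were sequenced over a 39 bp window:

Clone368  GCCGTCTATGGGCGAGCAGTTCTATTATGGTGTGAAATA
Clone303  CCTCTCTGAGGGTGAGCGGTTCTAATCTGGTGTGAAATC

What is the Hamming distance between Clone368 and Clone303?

10

Differing sites — 1:G/C; 3:C/T; 4:G/C; 8:A/G; 9:T/A; 13:C/T; 18:A/G; 25:T/A; 27:A/C; 39:A/C.
That gives 10 mismatches out of 39 aligned sites, so the Hamming distance is 10.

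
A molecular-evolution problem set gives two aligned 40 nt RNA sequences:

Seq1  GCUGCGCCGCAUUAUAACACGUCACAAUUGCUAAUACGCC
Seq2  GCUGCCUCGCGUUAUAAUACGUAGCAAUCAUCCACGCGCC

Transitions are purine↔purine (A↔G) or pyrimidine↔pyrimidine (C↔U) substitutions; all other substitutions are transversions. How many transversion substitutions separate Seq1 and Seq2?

3

Differing sites — 6:G/C (Tv); 7:C/U (Ti); 11:A/G (Ti); 18:C/U (Ti); 23:C/A (Tv); 24:A/G (Ti); 29:U/C (Ti); 30:G/A (Ti); 31:C/U (Ti); 32:U/C (Ti); 33:A/C (Tv); 35:U/C (Ti); 36:A/G (Ti).
Of the 13 differences, 10 transitions and 3 transversions, so the answer is 3.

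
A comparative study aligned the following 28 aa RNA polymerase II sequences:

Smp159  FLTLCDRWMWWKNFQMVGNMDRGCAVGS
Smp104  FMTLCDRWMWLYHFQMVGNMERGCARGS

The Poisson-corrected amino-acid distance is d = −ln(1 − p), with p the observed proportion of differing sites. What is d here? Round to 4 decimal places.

0.2412

The sequences differ at positions 2 (L/M), 11 (W/L), 12 (K/Y), 13 (N/H), 21 (D/E), 26 (V/R).
p = 6/28 = 0.214286.
d = −ln(1 − 0.214286) = −ln(0.785714) = 0.2412.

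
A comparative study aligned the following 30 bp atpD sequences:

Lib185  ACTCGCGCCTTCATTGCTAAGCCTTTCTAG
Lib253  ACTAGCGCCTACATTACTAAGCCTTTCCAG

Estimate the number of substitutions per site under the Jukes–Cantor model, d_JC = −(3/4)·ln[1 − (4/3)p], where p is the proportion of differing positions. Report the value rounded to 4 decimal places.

0.1468

Mismatches occur at site 4 (C→A), site 11 (T→A), site 16 (G→A), site 28 (T→C).
p = 4/30 = 0.133333.
d = −0.75 · ln(1 − (4/3)·0.133333) = −0.75 · ln(0.822223) = −0.75 · (-0.195744) = 0.1468.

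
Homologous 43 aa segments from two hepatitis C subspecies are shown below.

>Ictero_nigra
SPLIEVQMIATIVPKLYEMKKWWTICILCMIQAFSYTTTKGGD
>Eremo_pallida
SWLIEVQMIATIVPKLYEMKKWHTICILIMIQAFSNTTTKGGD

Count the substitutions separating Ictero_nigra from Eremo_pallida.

The sequences differ at positions 2 (P/W), 23 (W/H), 29 (C/I), 36 (Y/N).
That gives 4 mismatches out of 43 aligned sites, so the Hamming distance is 4.

4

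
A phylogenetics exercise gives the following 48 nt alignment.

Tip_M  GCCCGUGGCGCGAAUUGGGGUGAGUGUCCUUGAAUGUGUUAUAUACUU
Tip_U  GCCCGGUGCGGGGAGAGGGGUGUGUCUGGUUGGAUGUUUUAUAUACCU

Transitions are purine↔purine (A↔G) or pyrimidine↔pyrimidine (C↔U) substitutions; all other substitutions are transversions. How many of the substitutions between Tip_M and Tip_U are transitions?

3

The sequences differ at positions 6 (U/G, transversion), 7 (G/U, transversion), 11 (C/G, transversion), 13 (A/G, transition), 15 (U/G, transversion), 16 (U/A, transversion), 23 (A/U, transversion), 26 (G/C, transversion), 28 (C/G, transversion), 29 (C/G, transversion), 33 (A/G, transition), 38 (G/U, transversion), 47 (U/C, transition).
Of the 13 differences, 3 transitions and 10 transversions, so the answer is 3.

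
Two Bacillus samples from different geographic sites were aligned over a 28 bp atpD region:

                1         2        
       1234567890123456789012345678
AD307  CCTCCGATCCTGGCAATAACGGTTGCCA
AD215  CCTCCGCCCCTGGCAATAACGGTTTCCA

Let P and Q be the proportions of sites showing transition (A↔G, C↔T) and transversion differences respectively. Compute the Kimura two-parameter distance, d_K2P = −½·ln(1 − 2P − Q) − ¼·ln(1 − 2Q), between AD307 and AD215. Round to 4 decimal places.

0.1156

Differing sites — 7:A/C (Tv); 8:T/C (Ti); 25:G/T (Tv).
Of the 3 differences, 1 transition and 2 transversions over 28 sites: P = 1/28 = 0.035714, Q = 2/28 = 0.071429.
d = −0.5·ln(0.857143) − 0.25·ln(0.857142) = −0.5·(-0.154151) − 0.25·(-0.154152) = 0.1156.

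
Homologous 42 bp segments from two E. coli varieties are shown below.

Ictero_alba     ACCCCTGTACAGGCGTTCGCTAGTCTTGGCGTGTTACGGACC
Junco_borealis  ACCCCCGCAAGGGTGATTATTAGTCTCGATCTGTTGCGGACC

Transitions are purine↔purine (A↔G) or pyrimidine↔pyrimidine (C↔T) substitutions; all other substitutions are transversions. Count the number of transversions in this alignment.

Differing sites — 6:T/C (Ti); 8:T/C (Ti); 10:C/A (Tv); 11:A/G (Ti); 14:C/T (Ti); 16:T/A (Tv); 18:C/T (Ti); 19:G/A (Ti); 20:C/T (Ti); 27:T/C (Ti); 29:G/A (Ti); 30:C/T (Ti); 31:G/C (Tv); 36:A/G (Ti).
Of the 14 differences, 11 transitions and 3 transversions, so the answer is 3.

3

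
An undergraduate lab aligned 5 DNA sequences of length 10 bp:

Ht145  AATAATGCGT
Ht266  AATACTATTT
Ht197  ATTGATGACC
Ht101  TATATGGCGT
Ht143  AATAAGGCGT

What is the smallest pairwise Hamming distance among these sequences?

Pairwise Hamming distances:
  Ht145 vs Ht266: 4
  Ht145 vs Ht197: 5
  Ht145 vs Ht101: 3
  Ht145 vs Ht143: 1
  Ht266 vs Ht197: 7
  Ht266 vs Ht101: 6
  Ht266 vs Ht143: 5
  Ht197 vs Ht101: 8
  Ht197 vs Ht143: 6
  Ht101 vs Ht143: 2
The smallest is 1, between Ht145 and Ht143.

1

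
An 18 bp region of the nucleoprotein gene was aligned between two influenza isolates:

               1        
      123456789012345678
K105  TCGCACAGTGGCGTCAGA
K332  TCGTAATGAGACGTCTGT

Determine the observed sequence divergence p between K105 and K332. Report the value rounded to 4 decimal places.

0.3889

The sequences differ at positions 4 (C/T), 6 (C/A), 7 (A/T), 9 (T/A), 11 (G/A), 16 (A/T), 18 (A/T).
There are 7 differences over 18 sites, so p = 7/18 = 0.3889.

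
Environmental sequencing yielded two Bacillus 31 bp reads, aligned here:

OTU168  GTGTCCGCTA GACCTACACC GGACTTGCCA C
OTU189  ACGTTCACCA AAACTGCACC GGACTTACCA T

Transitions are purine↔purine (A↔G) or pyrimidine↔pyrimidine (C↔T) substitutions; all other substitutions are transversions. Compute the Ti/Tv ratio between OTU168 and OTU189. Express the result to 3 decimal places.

9.000

The sequences differ at positions 1 (G/A, transition), 2 (T/C, transition), 5 (C/T, transition), 7 (G/A, transition), 9 (T/C, transition), 11 (G/A, transition), 13 (C/A, transversion), 16 (A/G, transition), 27 (G/A, transition), 31 (C/T, transition).
Of the 10 differences, 9 transitions and 1 transversion, so Ti/Tv = 9/1 = 9.000.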